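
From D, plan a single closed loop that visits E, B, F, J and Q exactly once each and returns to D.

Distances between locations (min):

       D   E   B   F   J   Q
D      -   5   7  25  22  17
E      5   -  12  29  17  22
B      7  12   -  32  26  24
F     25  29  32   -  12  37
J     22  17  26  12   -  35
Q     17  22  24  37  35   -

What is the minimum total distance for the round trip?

Shortest round trip = 102 min.

With 5 stops there are 5!/2 = 60 distinct round trips (a route and its reverse cost the same).
D-E-B-F-J-Q-D: 5+12+32+12+35+17 = 113
D-E-B-F-Q-J-D: 5+12+32+37+35+22 = 143
D-E-B-J-F-Q-D: 5+12+26+12+37+17 = 109
D-E-B-J-Q-F-D: 5+12+26+35+37+25 = 140
D-E-B-Q-F-J-D: 5+12+24+37+12+22 = 112
D-E-B-Q-J-F-D: 5+12+24+35+12+25 = 113
D-E-F-B-J-Q-D: 5+29+32+26+35+17 = 144
D-E-F-B-Q-J-D: 5+29+32+24+35+22 = 147
D-E-F-J-B-Q-D: 5+29+12+26+24+17 = 113
D-E-F-J-Q-B-D: 5+29+12+35+24+7 = 112
D-E-F-Q-B-J-D: 5+29+37+24+26+22 = 143
D-E-F-Q-J-B-D: 5+29+37+35+26+7 = 139
D-E-J-B-F-Q-D: 5+17+26+32+37+17 = 134
D-E-J-B-Q-F-D: 5+17+26+24+37+25 = 134
… (46 more)
D-E-J-F-Q-B-D: 5+17+12+37+24+7 = 102  ← best
The minimum is 102.
One optimal route: D → E → J → F → Q → B → D (or its reverse).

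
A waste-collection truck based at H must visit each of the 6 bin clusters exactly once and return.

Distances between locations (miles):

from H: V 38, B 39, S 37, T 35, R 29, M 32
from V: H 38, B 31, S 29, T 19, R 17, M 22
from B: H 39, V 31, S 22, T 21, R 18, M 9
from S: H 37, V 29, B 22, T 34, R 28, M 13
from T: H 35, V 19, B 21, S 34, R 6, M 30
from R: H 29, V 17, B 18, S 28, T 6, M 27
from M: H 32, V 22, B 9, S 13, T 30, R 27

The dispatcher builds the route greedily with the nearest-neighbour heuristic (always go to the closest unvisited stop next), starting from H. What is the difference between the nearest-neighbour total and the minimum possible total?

4 miles longer than the optimal tour.

From H: R=29, M=32, T=35, S=37, V=38, B=39 → choose R (29).
From R: T=6, V=17, B=18, M=27, S=28 → choose T (6).
From T: V=19, B=21, M=30, S=34 → choose V (19).
From V: M=22, S=29, B=31 → choose M (22).
From M: B=9, S=13 → choose B (9).
From B: S=22 → choose S (22).
NN route H → R → T → V → M → B → S → H costs 144.
Optimal: H → V → T → R → B → M → S → H costs 140 (by enumerating all 360 distinct tours).
Excess = 144 − 140 = 4.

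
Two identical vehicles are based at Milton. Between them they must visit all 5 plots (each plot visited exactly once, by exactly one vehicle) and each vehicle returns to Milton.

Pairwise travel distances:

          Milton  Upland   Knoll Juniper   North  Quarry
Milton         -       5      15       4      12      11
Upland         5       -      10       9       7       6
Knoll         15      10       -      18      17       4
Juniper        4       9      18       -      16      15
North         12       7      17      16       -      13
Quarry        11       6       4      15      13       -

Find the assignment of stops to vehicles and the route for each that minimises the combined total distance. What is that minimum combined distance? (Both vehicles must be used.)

52 — the smallest possible combined total.

Check every non-empty split of the stops between the two vehicles; for each half take its own optimal tour:
  {Upland} + {Knoll, Juniper, North, Quarry}: 10 + 51 = 61
  {Knoll} + {Upland, Juniper, North, Quarry}: 30 + 44 = 74
  {Upland, Knoll} + {Juniper, North, Quarry}: 30 + 44 = 74
  {Juniper} + {Upland, Knoll, North, Quarry}: 8 + 44 = 52
  {Upland, Juniper} + {Knoll, North, Quarry}: 18 + 44 = 62
  {Knoll, Juniper} + {Upland, North, Quarry}: 37 + 36 = 73
  … (15 splits in total)
Best: vehicle 1 Milton → Juniper → Milton = 8; vehicle 2 Milton → Upland → Knoll → Quarry → North → Milton = 44; combined 52.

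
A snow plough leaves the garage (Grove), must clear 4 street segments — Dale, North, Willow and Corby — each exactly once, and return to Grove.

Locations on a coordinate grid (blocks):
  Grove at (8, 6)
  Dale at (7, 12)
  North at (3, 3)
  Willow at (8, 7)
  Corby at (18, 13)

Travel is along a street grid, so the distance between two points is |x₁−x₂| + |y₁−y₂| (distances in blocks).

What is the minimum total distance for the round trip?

Shortest round trip = 50 blocks.

There are 12 distinct closed tours to check (reversals are equivalent).
Grove → Dale → North → Willow → Corby → Grove: 7+13+9+16+17 = 62
Grove → Dale → North → Corby → Willow → Grove: 7+13+25+16+1 = 62
Grove → Dale → Willow → North → Corby → Grove: 7+6+9+25+17 = 64
Grove → Dale → Willow → Corby → North → Grove: 7+6+16+25+8 = 62
Grove → Dale → Corby → North → Willow → Grove: 7+12+25+9+1 = 54
Grove → Dale → Corby → Willow → North → Grove: 7+12+16+9+8 = 52
Grove → North → Dale → Willow → Corby → Grove: 8+13+6+16+17 = 60
Grove → North → Dale → Corby → Willow → Grove: 8+13+12+16+1 = 50
Grove → North → Willow → Dale → Corby → Grove: 8+9+6+12+17 = 52
Grove → North → Corby → Dale → Willow → Grove: 8+25+12+6+1 = 52
Grove → Willow → Dale → North → Corby → Grove: 1+6+13+25+17 = 62
Grove → Willow → North → Dale → Corby → Grove: 1+9+13+12+17 = 52
The minimum is 50.
One optimal route: Grove → North → Dale → Corby → Willow → Grove (or its reverse).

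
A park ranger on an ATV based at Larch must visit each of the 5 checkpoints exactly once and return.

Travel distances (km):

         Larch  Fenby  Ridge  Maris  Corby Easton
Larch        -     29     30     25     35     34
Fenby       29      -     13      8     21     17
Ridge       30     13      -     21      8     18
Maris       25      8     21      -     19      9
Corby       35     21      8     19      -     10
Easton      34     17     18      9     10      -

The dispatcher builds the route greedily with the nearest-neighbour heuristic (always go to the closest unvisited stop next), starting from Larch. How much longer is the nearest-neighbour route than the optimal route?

4 km longer than the optimal tour.

From Larch: Maris=25, Fenby=29, Ridge=30, Easton=34, Corby=35 → choose Maris (25).
From Maris: Fenby=8, Easton=9, Corby=19, Ridge=21 → choose Fenby (8).
From Fenby: Ridge=13, Easton=17, Corby=21 → choose Ridge (13).
From Ridge: Corby=8, Easton=18 → choose Corby (8).
From Corby: Easton=10 → choose Easton (10).
NN route Larch → Maris → Fenby → Ridge → Corby → Easton → Larch costs 98.
Optimal: Larch → Fenby → Ridge → Corby → Easton → Maris → Larch costs 94 (by enumerating all 60 distinct tours).
Excess = 98 − 94 = 4.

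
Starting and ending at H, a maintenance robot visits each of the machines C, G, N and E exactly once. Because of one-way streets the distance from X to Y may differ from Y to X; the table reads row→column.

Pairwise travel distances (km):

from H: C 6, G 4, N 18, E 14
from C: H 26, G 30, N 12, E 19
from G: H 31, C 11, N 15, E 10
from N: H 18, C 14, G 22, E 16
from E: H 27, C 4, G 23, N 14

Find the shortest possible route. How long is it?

48 km — the shortest possible round trip.

H → C → G → N → E → H: 6+30+15+16+27 = 94
H → C → G → E → N → H: 6+30+10+14+18 = 78
H → C → N → G → E → H: 6+12+22+10+27 = 77
H → C → N → E → G → H: 6+12+16+23+31 = 88
H → C → E → G → N → H: 6+19+23+15+18 = 81
H → C → E → N → G → H: 6+19+14+22+31 = 92
H → G → C → N → E → H: 4+11+12+16+27 = 70
H → G → C → E → N → H: 4+11+19+14+18 = 66
H → G → N → C → E → H: 4+15+14+19+27 = 79
H → G → N → E → C → H: 4+15+16+4+26 = 65
H → G → E → C → N → H: 4+10+4+12+18 = 48
H → G → E → N → C → H: 4+10+14+14+26 = 68
H → N → C → G → E → H: 18+14+30+10+27 = 99
H → N → C → E → G → H: 18+14+19+23+31 = 105
… (10 more)
The minimum is 48.
One optimal route: H → G → E → C → N → H.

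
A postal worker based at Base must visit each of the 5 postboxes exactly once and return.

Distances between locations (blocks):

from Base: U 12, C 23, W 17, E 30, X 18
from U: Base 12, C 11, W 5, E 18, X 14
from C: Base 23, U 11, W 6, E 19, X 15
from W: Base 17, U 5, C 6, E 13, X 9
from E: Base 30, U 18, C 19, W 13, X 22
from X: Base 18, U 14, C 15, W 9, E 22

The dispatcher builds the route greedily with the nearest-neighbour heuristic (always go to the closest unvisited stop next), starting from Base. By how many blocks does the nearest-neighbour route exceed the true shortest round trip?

From Base: U=12, W=17, X=18, C=23, E=30 → choose U (12).
From U: W=5, C=11, X=14, E=18 → choose W (5).
From W: C=6, X=9, E=13 → choose C (6).
From C: X=15, E=19 → choose X (15).
From X: E=22 → choose E (22).
NN route Base → U → W → C → X → E → Base costs 90.
Optimal: Base → U → C → W → E → X → Base costs 82 (by enumerating all 60 distinct tours).
Excess = 90 − 82 = 8.

The nearest-neighbour route is 8 blocks longer than optimal.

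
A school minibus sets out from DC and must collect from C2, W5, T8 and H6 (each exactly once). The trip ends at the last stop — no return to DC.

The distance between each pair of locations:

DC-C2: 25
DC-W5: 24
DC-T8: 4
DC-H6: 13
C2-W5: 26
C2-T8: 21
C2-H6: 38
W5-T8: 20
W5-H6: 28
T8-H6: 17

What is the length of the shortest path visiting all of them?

75 — the minimum one-way total.

There are 4! = 24 possible orderings.
DC→C2→W5→T8→H6: 25+26+20+17 = 88
DC→C2→W5→H6→T8: 25+26+28+17 = 96
DC→C2→T8→W5→H6: 25+21+20+28 = 94
DC→C2→T8→H6→W5: 25+21+17+28 = 91
DC→C2→H6→W5→T8: 25+38+28+20 = 111
DC→C2→H6→T8→W5: 25+38+17+20 = 100
DC→W5→C2→T8→H6: 24+26+21+17 = 88
DC→W5→C2→H6→T8: 24+26+38+17 = 105
DC→W5→T8→C2→H6: 24+20+21+38 = 103
DC→W5→T8→H6→C2: 24+20+17+38 = 99
DC→W5→H6→C2→T8: 24+28+38+21 = 111
DC→W5→H6→T8→C2: 24+28+17+21 = 90
DC→T8→C2→W5→H6: 4+21+26+28 = 79
DC→T8→C2→H6→W5: 4+21+38+28 = 91
… (10 more)
DC→T8→H6→W5→C2: 4+17+28+26 = 75  ← best
The minimum is 75.
One shortest path: DC → T8 → H6 → W5 → C2.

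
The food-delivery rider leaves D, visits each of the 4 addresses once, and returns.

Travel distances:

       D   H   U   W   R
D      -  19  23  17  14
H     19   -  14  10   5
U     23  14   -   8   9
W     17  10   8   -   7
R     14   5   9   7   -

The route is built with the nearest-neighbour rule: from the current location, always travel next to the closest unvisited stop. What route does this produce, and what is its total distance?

Total distance 60 via the nearest-neighbour route D → R → H → W → U → D.

From D: distances to unvisited — R=14, W=17, H=19, U=23. Nearest is R (14).
From R: distances to unvisited — H=5, W=7, U=9. Nearest is H (5).
From H: distances to unvisited — W=10, U=14. Nearest is W (10).
From W: distances to unvisited — U=8. Nearest is U (8).
Return U→D: 23.
Total = 14 + 5 + 10 + 8 + 23 = 60.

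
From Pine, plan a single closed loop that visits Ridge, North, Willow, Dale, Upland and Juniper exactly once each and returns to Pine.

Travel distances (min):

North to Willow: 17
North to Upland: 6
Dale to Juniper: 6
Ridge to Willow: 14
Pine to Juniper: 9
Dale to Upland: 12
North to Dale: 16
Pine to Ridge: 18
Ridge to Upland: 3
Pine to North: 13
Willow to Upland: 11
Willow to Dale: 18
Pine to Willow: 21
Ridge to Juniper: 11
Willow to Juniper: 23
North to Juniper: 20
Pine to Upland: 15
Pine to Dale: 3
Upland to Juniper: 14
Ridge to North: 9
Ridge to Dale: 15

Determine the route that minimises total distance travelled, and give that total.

Pine → Ridge → North → Willow → Dale → Upland → Juniper → Pine: 18+9+17+18+12+14+9 = 97
Pine → Ridge → North → Willow → Dale → Juniper → Upland → Pine: 18+9+17+18+6+14+15 = 97
Pine → Ridge → North → Willow → Upland → Dale → Juniper → Pine: 18+9+17+11+12+6+9 = 82
Pine → Ridge → North → Willow → Upland → Juniper → Dale → Pine: 18+9+17+11+14+6+3 = 78
Pine → Ridge → North → Willow → Juniper → Dale → Upland → Pine: 18+9+17+23+6+12+15 = 100
Pine → Ridge → North → Willow → Juniper → Upland → Dale → Pine: 18+9+17+23+14+12+3 = 96
Pine → Ridge → North → Dale → Willow → Upland → Juniper → Pine: 18+9+16+18+11+14+9 = 95
Pine → Ridge → North → Dale → Willow → Juniper → Upland → Pine: 18+9+16+18+23+14+15 = 113
… (352 more)
Pine → North → Willow → Upland → Ridge → Juniper → Dale → Pine: 13+17+11+3+11+6+3 = 64  ← best
The minimum is 64.
One optimal route: Pine → North → Willow → Upland → Ridge → Juniper → Dale → Pine (or its reverse).

64 min — the shortest possible round trip.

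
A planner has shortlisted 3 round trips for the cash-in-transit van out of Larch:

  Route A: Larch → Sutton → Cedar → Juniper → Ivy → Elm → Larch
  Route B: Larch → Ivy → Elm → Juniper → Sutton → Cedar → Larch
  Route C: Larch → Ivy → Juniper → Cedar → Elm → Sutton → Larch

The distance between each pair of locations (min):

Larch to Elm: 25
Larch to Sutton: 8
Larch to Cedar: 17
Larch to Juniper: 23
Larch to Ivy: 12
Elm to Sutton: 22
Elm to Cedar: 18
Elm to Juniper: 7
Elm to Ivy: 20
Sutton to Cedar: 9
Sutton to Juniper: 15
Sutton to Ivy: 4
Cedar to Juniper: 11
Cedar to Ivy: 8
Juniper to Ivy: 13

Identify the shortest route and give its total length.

Shortest is Route B, total 80 min.

Route A: 8 + 9 + 11 + 13 + 20 + 25 = 86
Route B: 12 + 20 + 7 + 15 + 9 + 17 = 80
Route C: 12 + 13 + 11 + 18 + 22 + 8 = 84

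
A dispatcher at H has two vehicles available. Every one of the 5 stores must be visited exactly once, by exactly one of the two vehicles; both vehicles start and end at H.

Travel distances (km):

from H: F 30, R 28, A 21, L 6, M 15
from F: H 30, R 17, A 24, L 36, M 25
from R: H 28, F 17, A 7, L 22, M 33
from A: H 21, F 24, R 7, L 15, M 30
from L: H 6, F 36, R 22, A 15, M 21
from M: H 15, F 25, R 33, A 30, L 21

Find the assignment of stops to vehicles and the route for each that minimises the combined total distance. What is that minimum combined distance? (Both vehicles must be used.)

Minimum combined distance: 97 km.

Check every non-empty split of the stops between the two vehicles; for each half take its own optimal tour:
  {F} + {R, A, L, M}: 60 + 76 = 136
  {R} + {F, A, L, M}: 56 + 85 = 141
  {F, R} + {A, L, M}: 75 + 66 = 141
  {A} + {F, R, L, M}: 42 + 85 = 127
  {F, A} + {R, L, M}: 75 + 76 = 151
  {R, A} + {F, L, M}: 56 + 82 = 138
  … (15 splits in total)
  {L} + {F, R, A, M}: 12 + 85 = 97  ← best
Best: vehicle 1 H → L → H = 12; vehicle 2 H → A → R → F → M → H = 85; combined 97.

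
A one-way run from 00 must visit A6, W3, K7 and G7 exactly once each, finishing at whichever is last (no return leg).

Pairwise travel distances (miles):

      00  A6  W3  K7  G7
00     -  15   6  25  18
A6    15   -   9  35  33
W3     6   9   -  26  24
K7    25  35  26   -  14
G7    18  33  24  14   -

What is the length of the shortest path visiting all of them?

There are 4! = 24 possible orderings.
00→A6→W3→K7→G7: 15+9+26+14 = 64
00→A6→W3→G7→K7: 15+9+24+14 = 62
00→A6→K7→W3→G7: 15+35+26+24 = 100
00→A6→K7→G7→W3: 15+35+14+24 = 88
00→A6→G7→W3→K7: 15+33+24+26 = 98
00→A6→G7→K7→W3: 15+33+14+26 = 88
00→W3→A6→K7→G7: 6+9+35+14 = 64
00→W3→A6→G7→K7: 6+9+33+14 = 62
00→W3→K7→A6→G7: 6+26+35+33 = 100
00→W3→K7→G7→A6: 6+26+14+33 = 79
00→W3→G7→A6→K7: 6+24+33+35 = 98
00→W3→G7→K7→A6: 6+24+14+35 = 79
00→K7→A6→W3→G7: 25+35+9+24 = 93
00→K7→A6→G7→W3: 25+35+33+24 = 117
… (10 more)
The minimum is 62.
One shortest path: 00 → A6 → W3 → G7 → K7.

Minimum one-way distance = 62 miles.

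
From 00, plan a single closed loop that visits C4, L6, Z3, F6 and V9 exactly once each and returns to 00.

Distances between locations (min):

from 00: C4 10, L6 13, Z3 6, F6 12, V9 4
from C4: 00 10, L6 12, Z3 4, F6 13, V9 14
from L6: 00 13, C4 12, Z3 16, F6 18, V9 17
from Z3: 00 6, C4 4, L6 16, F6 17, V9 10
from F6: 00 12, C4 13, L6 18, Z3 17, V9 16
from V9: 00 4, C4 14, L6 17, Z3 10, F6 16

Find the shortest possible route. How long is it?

With 5 stops there are 5!/2 = 60 distinct round trips (a route and its reverse cost the same).
00 → C4 → L6 → Z3 → F6 → V9 → 00: 10+12+16+17+16+4 = 75
00 → C4 → L6 → Z3 → V9 → F6 → 00: 10+12+16+10+16+12 = 76
00 → C4 → L6 → F6 → Z3 → V9 → 00: 10+12+18+17+10+4 = 71
00 → C4 → L6 → F6 → V9 → Z3 → 00: 10+12+18+16+10+6 = 72
00 → C4 → L6 → V9 → Z3 → F6 → 00: 10+12+17+10+17+12 = 78
00 → C4 → L6 → V9 → F6 → Z3 → 00: 10+12+17+16+17+6 = 78
00 → C4 → Z3 → L6 → F6 → V9 → 00: 10+4+16+18+16+4 = 68
00 → C4 → Z3 → L6 → V9 → F6 → 00: 10+4+16+17+16+12 = 75
00 → C4 → Z3 → F6 → L6 → V9 → 00: 10+4+17+18+17+4 = 70
00 → C4 → Z3 → F6 → V9 → L6 → 00: 10+4+17+16+17+13 = 77
00 → C4 → Z3 → V9 → L6 → F6 → 00: 10+4+10+17+18+12 = 71
00 → C4 → Z3 → V9 → F6 → L6 → 00: 10+4+10+16+18+13 = 71
00 → C4 → F6 → L6 → Z3 → V9 → 00: 10+13+18+16+10+4 = 71
00 → C4 → F6 → L6 → V9 → Z3 → 00: 10+13+18+17+10+6 = 74
… (46 more)
00 → Z3 → C4 → L6 → F6 → V9 → 00: 6+4+12+18+16+4 = 60  ← best
The minimum is 60.
One optimal route: 00 → Z3 → C4 → L6 → F6 → V9 → 00 (or its reverse).

Minimum total distance: 60 min.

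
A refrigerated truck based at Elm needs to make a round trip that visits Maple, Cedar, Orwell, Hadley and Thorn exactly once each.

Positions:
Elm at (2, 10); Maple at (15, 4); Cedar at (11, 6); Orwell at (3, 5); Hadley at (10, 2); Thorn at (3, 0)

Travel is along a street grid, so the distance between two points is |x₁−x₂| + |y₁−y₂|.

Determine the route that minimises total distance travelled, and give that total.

There are 60 distinct closed tours to check (reversals are equivalent).
Elm → Maple → Cedar → Orwell → Hadley → Thorn → Elm: 19+6+9+10+9+11 = 64
Elm → Maple → Cedar → Orwell → Thorn → Hadley → Elm: 19+6+9+5+9+16 = 64
Elm → Maple → Cedar → Hadley → Orwell → Thorn → Elm: 19+6+5+10+5+11 = 56
Elm → Maple → Cedar → Hadley → Thorn → Orwell → Elm: 19+6+5+9+5+6 = 50
Elm → Maple → Cedar → Thorn → Orwell → Hadley → Elm: 19+6+14+5+10+16 = 70
Elm → Maple → Cedar → Thorn → Hadley → Orwell → Elm: 19+6+14+9+10+6 = 64
Elm → Maple → Orwell → Cedar → Hadley → Thorn → Elm: 19+13+9+5+9+11 = 66
Elm → Maple → Orwell → Cedar → Thorn → Hadley → Elm: 19+13+9+14+9+16 = 80
Elm → Maple → Orwell → Hadley → Cedar → Thorn → Elm: 19+13+10+5+14+11 = 72
Elm → Maple → Orwell → Hadley → Thorn → Cedar → Elm: 19+13+10+9+14+13 = 78
Elm → Maple → Orwell → Thorn → Cedar → Hadley → Elm: 19+13+5+14+5+16 = 72
Elm → Maple → Orwell → Thorn → Hadley → Cedar → Elm: 19+13+5+9+5+13 = 64
Elm → Maple → Hadley → Cedar → Orwell → Thorn → Elm: 19+7+5+9+5+11 = 56
Elm → Maple → Hadley → Cedar → Thorn → Orwell → Elm: 19+7+5+14+5+6 = 56
… (46 more)
Elm → Cedar → Maple → Hadley → Thorn → Orwell → Elm: 13+6+7+9+5+6 = 46  ← best
The minimum is 46.
One optimal route: Elm → Cedar → Maple → Hadley → Thorn → Orwell → Elm (or its reverse).

Shortest round trip = 46.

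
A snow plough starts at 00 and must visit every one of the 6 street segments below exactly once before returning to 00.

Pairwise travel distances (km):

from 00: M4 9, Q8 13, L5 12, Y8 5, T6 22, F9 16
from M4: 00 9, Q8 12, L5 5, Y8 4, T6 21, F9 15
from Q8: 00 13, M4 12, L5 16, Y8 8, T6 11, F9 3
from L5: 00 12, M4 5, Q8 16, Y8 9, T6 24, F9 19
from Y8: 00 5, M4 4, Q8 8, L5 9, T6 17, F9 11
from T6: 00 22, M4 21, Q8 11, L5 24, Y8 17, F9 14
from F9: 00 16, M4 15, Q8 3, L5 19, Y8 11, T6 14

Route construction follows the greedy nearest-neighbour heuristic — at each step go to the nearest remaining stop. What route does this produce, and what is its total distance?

At 00 the remaining stops are Y8 5, M4 9, L5 12, Q8 13, F9 16, T6 22; go to Y8.
At Y8 the remaining stops are M4 4, Q8 8, L5 9, F9 11, T6 17; go to M4.
At M4 the remaining stops are L5 5, Q8 12, F9 15, T6 21; go to L5.
At L5 the remaining stops are Q8 16, F9 19, T6 24; go to Q8.
At Q8 the remaining stops are F9 3, T6 11; go to F9.
At F9 the remaining stops are T6 14; go to T6.
Return T6→00: 22.
Total = 5 + 4 + 5 + 16 + 3 + 14 + 22 = 69.

Nearest-neighbour total = 69 km; route 00 → Y8 → M4 → L5 → Q8 → F9 → T6 → 00.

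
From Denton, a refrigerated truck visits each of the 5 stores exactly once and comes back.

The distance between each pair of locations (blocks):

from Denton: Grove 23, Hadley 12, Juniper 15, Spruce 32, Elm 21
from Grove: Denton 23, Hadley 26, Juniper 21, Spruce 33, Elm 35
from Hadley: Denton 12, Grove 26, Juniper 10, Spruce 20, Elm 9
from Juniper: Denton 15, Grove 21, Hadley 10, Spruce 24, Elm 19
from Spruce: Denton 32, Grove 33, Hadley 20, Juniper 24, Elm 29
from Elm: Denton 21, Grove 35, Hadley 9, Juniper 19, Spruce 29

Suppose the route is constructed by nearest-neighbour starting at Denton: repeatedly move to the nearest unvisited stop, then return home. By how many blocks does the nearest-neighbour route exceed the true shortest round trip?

Denton: Hadley=12, Juniper=15, Elm=21, Grove=23, Spruce=32 ⇒ Hadley
Hadley: Elm=9, Juniper=10, Spruce=20, Grove=26 ⇒ Elm
Elm: Juniper=19, Spruce=29, Grove=35 ⇒ Juniper
Juniper: Grove=21, Spruce=24 ⇒ Grove
Grove: Spruce=33 ⇒ Spruce
NN route Denton → Hadley → Elm → Juniper → Grove → Spruce → Denton costs 126.
Optimal: Denton → Grove → Juniper → Spruce → Hadley → Elm → Denton costs 118 (by enumerating all 60 distinct tours).
Excess = 126 − 118 = 8.

Excess over optimum: 8 blocks.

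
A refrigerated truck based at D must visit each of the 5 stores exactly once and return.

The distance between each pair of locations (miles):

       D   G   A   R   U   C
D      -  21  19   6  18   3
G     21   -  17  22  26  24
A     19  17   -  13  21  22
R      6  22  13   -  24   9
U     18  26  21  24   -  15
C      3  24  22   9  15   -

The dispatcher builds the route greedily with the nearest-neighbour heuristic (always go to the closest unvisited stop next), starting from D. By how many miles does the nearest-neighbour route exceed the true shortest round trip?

6 miles longer than the optimal tour.

D: C=3, R=6, U=18, A=19, G=21 ⇒ C
C: R=9, U=15, A=22, G=24 ⇒ R
R: A=13, G=22, U=24 ⇒ A
A: G=17, U=21 ⇒ G
G: U=26 ⇒ U
NN route D → C → R → A → G → U → D costs 86.
Optimal: D → R → A → G → U → C → D costs 80 (by enumerating all 60 distinct tours).
Excess = 86 − 80 = 6.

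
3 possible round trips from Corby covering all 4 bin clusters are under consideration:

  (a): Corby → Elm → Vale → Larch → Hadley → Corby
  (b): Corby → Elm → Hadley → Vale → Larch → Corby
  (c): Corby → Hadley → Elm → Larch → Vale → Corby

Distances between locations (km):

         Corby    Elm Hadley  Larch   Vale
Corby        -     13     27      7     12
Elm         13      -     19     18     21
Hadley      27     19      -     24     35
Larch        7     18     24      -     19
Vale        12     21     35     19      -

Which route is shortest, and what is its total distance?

Shortest is (b), total 93 km.

(a): 13 + 21 + 19 + 24 + 27 = 104
(b): 13 + 19 + 35 + 19 + 7 = 93
(c): 27 + 19 + 18 + 19 + 12 = 95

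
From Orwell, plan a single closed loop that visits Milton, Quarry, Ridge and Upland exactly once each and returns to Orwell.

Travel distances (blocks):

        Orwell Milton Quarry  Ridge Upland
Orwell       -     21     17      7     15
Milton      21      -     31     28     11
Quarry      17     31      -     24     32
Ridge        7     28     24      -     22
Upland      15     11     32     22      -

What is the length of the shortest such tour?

Orwell → Milton → Quarry → Ridge → Upland → Orwell: 21+31+24+22+15 = 113
Orwell → Milton → Quarry → Upland → Ridge → Orwell: 21+31+32+22+7 = 113
Orwell → Milton → Ridge → Quarry → Upland → Orwell: 21+28+24+32+15 = 120
Orwell → Milton → Ridge → Upland → Quarry → Orwell: 21+28+22+32+17 = 120
Orwell → Milton → Upland → Quarry → Ridge → Orwell: 21+11+32+24+7 = 95
Orwell → Milton → Upland → Ridge → Quarry → Orwell: 21+11+22+24+17 = 95
Orwell → Quarry → Milton → Ridge → Upland → Orwell: 17+31+28+22+15 = 113
Orwell → Quarry → Milton → Upland → Ridge → Orwell: 17+31+11+22+7 = 88
Orwell → Quarry → Ridge → Milton → Upland → Orwell: 17+24+28+11+15 = 95
Orwell → Quarry → Upland → Milton → Ridge → Orwell: 17+32+11+28+7 = 95
Orwell → Ridge → Milton → Quarry → Upland → Orwell: 7+28+31+32+15 = 113
Orwell → Ridge → Quarry → Milton → Upland → Orwell: 7+24+31+11+15 = 88
The minimum is 88.
One optimal route: Orwell → Quarry → Milton → Upland → Ridge → Orwell (or its reverse).

88 blocks — the shortest possible round trip.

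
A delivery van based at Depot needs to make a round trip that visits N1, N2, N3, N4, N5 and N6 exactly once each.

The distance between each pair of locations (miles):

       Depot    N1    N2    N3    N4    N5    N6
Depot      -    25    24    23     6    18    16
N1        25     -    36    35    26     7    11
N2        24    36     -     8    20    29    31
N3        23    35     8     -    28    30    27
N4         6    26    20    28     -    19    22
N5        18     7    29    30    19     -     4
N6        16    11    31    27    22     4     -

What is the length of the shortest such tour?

With 6 stops there are 6!/2 = 360 distinct round trips (a route and its reverse cost the same).
Depot → N1 → N2 → N3 → N4 → N5 → N6 → Depot: 25+36+8+28+19+4+16 = 136
Depot → N1 → N2 → N3 → N4 → N6 → N5 → Depot: 25+36+8+28+22+4+18 = 141
Depot → N1 → N2 → N3 → N5 → N4 → N6 → Depot: 25+36+8+30+19+22+16 = 156
Depot → N1 → N2 → N3 → N5 → N6 → N4 → Depot: 25+36+8+30+4+22+6 = 131
Depot → N1 → N2 → N3 → N6 → N4 → N5 → Depot: 25+36+8+27+22+19+18 = 155
Depot → N1 → N2 → N3 → N6 → N5 → N4 → Depot: 25+36+8+27+4+19+6 = 125
Depot → N1 → N2 → N4 → N3 → N5 → N6 → Depot: 25+36+20+28+30+4+16 = 159
Depot → N1 → N2 → N4 → N3 → N6 → N5 → Depot: 25+36+20+28+27+4+18 = 158
… (352 more)
Depot → N4 → N2 → N3 → N1 → N5 → N6 → Depot: 6+20+8+35+7+4+16 = 96  ← best
The minimum is 96.
One optimal route: Depot → N4 → N2 → N3 → N1 → N5 → N6 → Depot (or its reverse).

96 miles — the shortest possible round trip.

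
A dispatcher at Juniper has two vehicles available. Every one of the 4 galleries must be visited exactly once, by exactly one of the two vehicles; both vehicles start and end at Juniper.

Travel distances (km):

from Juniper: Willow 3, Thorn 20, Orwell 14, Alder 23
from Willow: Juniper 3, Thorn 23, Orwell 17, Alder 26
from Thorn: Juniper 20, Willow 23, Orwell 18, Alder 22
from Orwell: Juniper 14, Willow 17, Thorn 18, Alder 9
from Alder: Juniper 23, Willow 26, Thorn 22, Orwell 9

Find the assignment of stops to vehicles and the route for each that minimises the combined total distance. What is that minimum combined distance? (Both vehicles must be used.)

Check every non-empty split of the stops between the two vehicles; for each half take its own optimal tour:
  {Willow} + {Thorn, Orwell, Alder}: 6 + 65 = 71
  {Thorn} + {Willow, Orwell, Alder}: 40 + 52 = 92
  {Willow, Thorn} + {Orwell, Alder}: 46 + 46 = 92
  {Orwell} + {Willow, Thorn, Alder}: 28 + 71 = 99
  {Willow, Orwell} + {Thorn, Alder}: 34 + 65 = 99
  {Thorn, Orwell} + {Willow, Alder}: 52 + 52 = 104
  … (7 splits in total)
Best: vehicle 1 Juniper → Willow → Juniper = 6; vehicle 2 Juniper → Thorn → Alder → Orwell → Juniper = 65; combined 71.

Minimum combined distance: 71 km.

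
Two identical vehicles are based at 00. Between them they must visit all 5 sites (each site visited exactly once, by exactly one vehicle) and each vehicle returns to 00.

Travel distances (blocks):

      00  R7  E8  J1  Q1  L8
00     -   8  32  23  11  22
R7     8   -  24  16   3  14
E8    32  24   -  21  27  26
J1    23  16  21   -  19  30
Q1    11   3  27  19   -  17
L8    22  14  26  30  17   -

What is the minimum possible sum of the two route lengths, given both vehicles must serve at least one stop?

There are 2^4 − 1 = 15 ways to divide the 5 stops into two non-empty groups. For each, the best each vehicle can do is its own shortest tour through its group:
  {R7} + {E8, J1, Q1, L8}: 16 + 98 = 114
  {E8} + {R7, J1, Q1, L8}: 64 + 81 = 145
  {R7, E8} + {J1, Q1, L8}: 64 + 81 = 145
  {J1} + {R7, E8, Q1, L8}: 46 + 86 = 132
  {R7, J1} + {E8, Q1, L8}: 47 + 86 = 133
  {E8, J1} + {R7, Q1, L8}: 76 + 50 = 126
  … (15 splits in total)
Best: vehicle 1 00 → R7 → 00 = 16; vehicle 2 00 → J1 → E8 → L8 → Q1 → 00 = 98; combined 114.

114 blocks — the smallest possible combined total.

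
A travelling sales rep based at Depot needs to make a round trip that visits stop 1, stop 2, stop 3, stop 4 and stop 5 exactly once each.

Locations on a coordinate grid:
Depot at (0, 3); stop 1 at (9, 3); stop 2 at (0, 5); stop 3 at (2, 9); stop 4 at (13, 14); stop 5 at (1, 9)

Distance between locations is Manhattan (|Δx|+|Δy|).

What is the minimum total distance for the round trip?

Depot → stop 1 → stop 2 → stop 3 → stop 4 → stop 5 → Depot: 9+11+6+16+17+7 = 66
Depot → stop 1 → stop 2 → stop 3 → stop 5 → stop 4 → Depot: 9+11+6+1+17+24 = 68
Depot → stop 1 → stop 2 → stop 4 → stop 3 → stop 5 → Depot: 9+11+22+16+1+7 = 66
Depot → stop 1 → stop 2 → stop 4 → stop 5 → stop 3 → Depot: 9+11+22+17+1+8 = 68
Depot → stop 1 → stop 2 → stop 5 → stop 3 → stop 4 → Depot: 9+11+5+1+16+24 = 66
Depot → stop 1 → stop 2 → stop 5 → stop 4 → stop 3 → Depot: 9+11+5+17+16+8 = 66
Depot → stop 1 → stop 3 → stop 2 → stop 4 → stop 5 → Depot: 9+13+6+22+17+7 = 74
Depot → stop 1 → stop 3 → stop 2 → stop 5 → stop 4 → Depot: 9+13+6+5+17+24 = 74
Depot → stop 1 → stop 3 → stop 4 → stop 2 → stop 5 → Depot: 9+13+16+22+5+7 = 72
Depot → stop 1 → stop 3 → stop 4 → stop 5 → stop 2 → Depot: 9+13+16+17+5+2 = 62
Depot → stop 1 → stop 3 → stop 5 → stop 2 → stop 4 → Depot: 9+13+1+5+22+24 = 74
Depot → stop 1 → stop 3 → stop 5 → stop 4 → stop 2 → Depot: 9+13+1+17+22+2 = 64
Depot → stop 1 → stop 4 → stop 2 → stop 3 → stop 5 → Depot: 9+15+22+6+1+7 = 60
Depot → stop 1 → stop 4 → stop 2 → stop 5 → stop 3 → Depot: 9+15+22+5+1+8 = 60
… (46 more)
Depot → stop 1 → stop 4 → stop 3 → stop 5 → stop 2 → Depot: 9+15+16+1+5+2 = 48  ← best
The minimum is 48.
One optimal route: Depot → stop 1 → stop 4 → stop 3 → stop 5 → stop 2 → Depot (or its reverse).

Minimum total distance: 48.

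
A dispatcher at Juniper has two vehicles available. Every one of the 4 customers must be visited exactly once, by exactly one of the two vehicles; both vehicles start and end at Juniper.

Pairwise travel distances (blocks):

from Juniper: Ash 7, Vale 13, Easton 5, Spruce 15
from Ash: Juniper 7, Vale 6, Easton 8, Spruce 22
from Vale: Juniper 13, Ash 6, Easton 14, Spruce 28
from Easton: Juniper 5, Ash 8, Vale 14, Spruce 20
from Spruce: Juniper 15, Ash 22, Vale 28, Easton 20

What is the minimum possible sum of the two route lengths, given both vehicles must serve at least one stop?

Minimum combined distance: 62 blocks.

Check every non-empty split of the stops between the two vehicles; for each half take its own optimal tour:
  {Ash} + {Vale, Easton, Spruce}: 14 + 62 = 76
  {Vale} + {Ash, Easton, Spruce}: 26 + 50 = 76
  {Ash, Vale} + {Easton, Spruce}: 26 + 40 = 66
  {Easton} + {Ash, Vale, Spruce}: 10 + 56 = 66
  {Ash, Easton} + {Vale, Spruce}: 20 + 56 = 76
  {Vale, Easton} + {Ash, Spruce}: 32 + 44 = 76
  … (7 splits in total)
  {Ash, Vale, Easton} + {Spruce}: 32 + 30 = 62  ← best
Best: vehicle 1 Juniper → Ash → Vale → Easton → Juniper = 32; vehicle 2 Juniper → Spruce → Juniper = 30; combined 62.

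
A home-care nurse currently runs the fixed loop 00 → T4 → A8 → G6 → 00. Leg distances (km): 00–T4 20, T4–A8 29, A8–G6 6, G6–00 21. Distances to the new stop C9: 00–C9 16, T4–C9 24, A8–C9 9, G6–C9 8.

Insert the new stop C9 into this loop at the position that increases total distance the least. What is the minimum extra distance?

Insertion cost between consecutive stops i–j is d(i,C9) + d(C9,j) − d(i,j):
  between 00 and T4: 16 + 24 − 20 = 20
  between T4 and A8: 24 + 9 − 29 = 4
  between A8 and G6: 9 + 8 − 6 = 11
  between G6 and 00: 8 + 16 − 21 = 3
Cheapest insertion is between G6 and 00, adding 3.
New total = 76 + 3 = 79.

Adding 3 km by placing C9 on the G6–00 leg.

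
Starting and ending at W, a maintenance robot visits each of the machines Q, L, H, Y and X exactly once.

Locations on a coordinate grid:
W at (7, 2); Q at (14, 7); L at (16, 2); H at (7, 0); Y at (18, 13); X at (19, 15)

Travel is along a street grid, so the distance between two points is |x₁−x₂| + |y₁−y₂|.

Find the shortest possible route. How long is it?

54 — the shortest possible round trip.

W → Q → L → H → Y → X → W: 12+7+11+24+3+25 = 82
W → Q → L → H → X → Y → W: 12+7+11+27+3+22 = 82
W → Q → L → Y → H → X → W: 12+7+13+24+27+25 = 108
W → Q → L → Y → X → H → W: 12+7+13+3+27+2 = 64
W → Q → L → X → H → Y → W: 12+7+16+27+24+22 = 108
W → Q → L → X → Y → H → W: 12+7+16+3+24+2 = 64
W → Q → H → L → Y → X → W: 12+14+11+13+3+25 = 78
W → Q → H → L → X → Y → W: 12+14+11+16+3+22 = 78
W → Q → H → Y → L → X → W: 12+14+24+13+16+25 = 104
W → Q → H → Y → X → L → W: 12+14+24+3+16+9 = 78
W → Q → H → X → L → Y → W: 12+14+27+16+13+22 = 104
W → Q → H → X → Y → L → W: 12+14+27+3+13+9 = 78
W → Q → Y → L → H → X → W: 12+10+13+11+27+25 = 98
W → Q → Y → L → X → H → W: 12+10+13+16+27+2 = 80
… (46 more)
W → Q → Y → X → L → H → W: 12+10+3+16+11+2 = 54  ← best
The minimum is 54.
One optimal route: W → Q → Y → X → L → H → W (or its reverse).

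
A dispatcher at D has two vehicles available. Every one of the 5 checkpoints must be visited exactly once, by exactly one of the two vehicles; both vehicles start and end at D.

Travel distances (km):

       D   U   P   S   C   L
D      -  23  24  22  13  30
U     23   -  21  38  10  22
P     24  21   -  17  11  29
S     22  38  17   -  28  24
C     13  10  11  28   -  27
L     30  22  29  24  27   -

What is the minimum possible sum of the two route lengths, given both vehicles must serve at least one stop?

136 km — the smallest possible combined total.

There are 2^4 − 1 = 15 ways to divide the 5 stops into two non-empty groups. For each, the best each vehicle can do is its own shortest tour through its group:
  {U} + {P, S, C, L}: 46 + 95 = 141
  {P} + {U, S, C, L}: 48 + 91 = 139
  {U, P} + {S, C, L}: 68 + 86 = 154
  {S} + {U, P, C, L}: 44 + 97 = 141
  {U, S} + {P, C, L}: 83 + 83 = 166
  {P, S} + {U, C, L}: 63 + 75 = 138
  … (15 splits in total)
  {C} + {U, P, S, L}: 26 + 110 = 136  ← best
Best: vehicle 1 D → C → D = 26; vehicle 2 D → U → L → S → P → D = 110; combined 136.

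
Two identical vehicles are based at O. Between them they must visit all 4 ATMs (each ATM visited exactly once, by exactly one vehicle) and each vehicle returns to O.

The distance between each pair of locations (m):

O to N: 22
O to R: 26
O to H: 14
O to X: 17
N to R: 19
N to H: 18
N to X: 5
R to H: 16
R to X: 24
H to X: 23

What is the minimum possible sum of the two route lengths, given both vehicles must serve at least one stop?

Minimum combined distance: 95 m.

Check every non-empty split of the stops between the two vehicles; for each half take its own optimal tour:
  {N} + {R, H, X}: 44 + 71 = 115
  {R} + {N, H, X}: 52 + 54 = 106
  {N, R} + {H, X}: 67 + 54 = 121
  {H} + {N, R, X}: 28 + 67 = 95
  {N, H} + {R, X}: 54 + 67 = 121
  {R, H} + {N, X}: 56 + 44 = 100
  … (7 splits in total)
Best: vehicle 1 O → H → O = 28; vehicle 2 O → R → N → X → O = 67; combined 95.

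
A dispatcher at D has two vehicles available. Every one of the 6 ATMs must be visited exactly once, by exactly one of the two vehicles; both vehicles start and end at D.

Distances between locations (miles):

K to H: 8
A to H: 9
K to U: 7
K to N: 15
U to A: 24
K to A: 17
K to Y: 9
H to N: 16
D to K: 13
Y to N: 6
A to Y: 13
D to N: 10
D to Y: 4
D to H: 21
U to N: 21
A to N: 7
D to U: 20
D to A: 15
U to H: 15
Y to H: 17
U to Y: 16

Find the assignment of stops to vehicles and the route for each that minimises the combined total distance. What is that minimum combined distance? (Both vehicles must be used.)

Minimum combined distance: 69 miles.

Check every non-empty split of the stops between the two vehicles; for each half take its own optimal tour:
  {K} + {U, A, Y, H, N}: 26 + 61 = 87
  {U} + {K, A, Y, H, N}: 40 + 47 = 87
  {K, U} + {A, Y, H, N}: 40 + 47 = 87
  {A} + {K, U, Y, H, N}: 30 + 61 = 91
  {K, A} + {U, Y, H, N}: 45 + 61 = 106
  {U, A} + {K, Y, H, N}: 59 + 47 = 106
  … (31 splits in total)
  {Y} + {K, U, A, H, N}: 8 + 61 = 69  ← best
Best: vehicle 1 D → Y → D = 8; vehicle 2 D → K → U → H → A → N → D = 61; combined 69.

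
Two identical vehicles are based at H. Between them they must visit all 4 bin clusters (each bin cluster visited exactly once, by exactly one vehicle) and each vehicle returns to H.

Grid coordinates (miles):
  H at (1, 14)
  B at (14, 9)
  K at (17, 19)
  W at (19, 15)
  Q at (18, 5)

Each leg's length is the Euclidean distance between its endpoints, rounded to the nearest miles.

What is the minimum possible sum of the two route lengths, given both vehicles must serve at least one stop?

Check every non-empty split of the stops between the two vehicles; for each half take its own optimal tour:
  {B} + {K, W, Q}: 28 + 50 = 78
  {K} + {B, W, Q}: 34 + 48 = 82
  {B, K} + {W, Q}: 41 + 47 = 88
  {W} + {B, K, Q}: 36 + 51 = 87
  {B, W} + {K, Q}: 40 + 50 = 90
  {K, W} + {B, Q}: 39 + 39 = 78
  … (7 splits in total)
Best: vehicle 1 H → B → H = 28; vehicle 2 H → K → W → Q → H = 50; combined 78.

78 miles — the smallest possible combined total.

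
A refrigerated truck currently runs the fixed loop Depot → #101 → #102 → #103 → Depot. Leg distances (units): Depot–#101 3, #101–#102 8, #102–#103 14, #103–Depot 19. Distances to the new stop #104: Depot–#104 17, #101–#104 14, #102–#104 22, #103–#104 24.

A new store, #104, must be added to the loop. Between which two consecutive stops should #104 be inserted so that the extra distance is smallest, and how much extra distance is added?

Adding 22 by placing #104 on the #103–Depot leg.

Insertion cost between consecutive stops i–j is d(i,#104) + d(#104,j) − d(i,j):
  between Depot and #101: 17 + 14 − 3 = 28
  between #101 and #102: 14 + 22 − 8 = 28
  between #102 and #103: 22 + 24 − 14 = 32
  between #103 and Depot: 24 + 17 − 19 = 22
Cheapest insertion is between #103 and Depot, adding 22.
New total = 44 + 22 = 66.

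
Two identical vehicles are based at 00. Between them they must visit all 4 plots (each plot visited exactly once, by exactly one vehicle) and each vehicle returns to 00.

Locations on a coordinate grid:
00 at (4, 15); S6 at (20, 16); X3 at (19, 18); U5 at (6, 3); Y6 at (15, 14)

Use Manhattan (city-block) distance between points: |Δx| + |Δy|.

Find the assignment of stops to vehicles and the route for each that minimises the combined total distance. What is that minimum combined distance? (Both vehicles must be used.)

Check every non-empty split of the stops between the two vehicles; for each half take its own optimal tour:
  {S6} + {X3, U5, Y6}: 34 + 60 = 94
  {X3} + {S6, U5, Y6}: 36 + 58 = 94
  {S6, X3} + {U5, Y6}: 38 + 46 = 84
  {U5} + {S6, X3, Y6}: 28 + 40 = 68
  {S6, U5} + {X3, Y6}: 58 + 38 = 96
  {X3, U5} + {S6, Y6}: 60 + 36 = 96
  … (7 splits in total)
Best: vehicle 1 00 → U5 → 00 = 28; vehicle 2 00 → S6 → X3 → Y6 → 00 = 40; combined 68.

68 — the smallest possible combined total.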